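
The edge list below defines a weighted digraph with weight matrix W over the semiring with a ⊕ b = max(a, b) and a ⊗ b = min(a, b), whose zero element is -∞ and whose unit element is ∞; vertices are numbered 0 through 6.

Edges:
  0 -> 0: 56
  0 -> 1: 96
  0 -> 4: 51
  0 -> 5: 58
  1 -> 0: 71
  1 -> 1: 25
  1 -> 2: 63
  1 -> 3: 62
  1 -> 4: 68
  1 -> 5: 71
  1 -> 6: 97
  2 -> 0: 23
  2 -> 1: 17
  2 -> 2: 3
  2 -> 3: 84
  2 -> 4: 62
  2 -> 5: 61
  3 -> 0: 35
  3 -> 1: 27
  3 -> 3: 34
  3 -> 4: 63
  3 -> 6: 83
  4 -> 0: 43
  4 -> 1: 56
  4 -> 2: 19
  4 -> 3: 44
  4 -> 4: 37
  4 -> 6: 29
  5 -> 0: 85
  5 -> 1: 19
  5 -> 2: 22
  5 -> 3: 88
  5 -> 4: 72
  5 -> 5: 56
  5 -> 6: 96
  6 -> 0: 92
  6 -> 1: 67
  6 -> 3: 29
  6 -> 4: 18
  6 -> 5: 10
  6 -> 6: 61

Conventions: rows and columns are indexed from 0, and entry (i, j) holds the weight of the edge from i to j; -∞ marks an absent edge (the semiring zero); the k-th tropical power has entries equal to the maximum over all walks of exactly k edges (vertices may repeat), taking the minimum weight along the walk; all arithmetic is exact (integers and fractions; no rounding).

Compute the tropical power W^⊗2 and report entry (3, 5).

W^⊗2:
  [71, 56, 63, 62, 68, 71, 96]
  [92, 71, 25, 71, 71, 61, 71]
  [61, 56, 22, 61, 63, 56, 83]
  [83, 67, 27, 44, 37, 35, 61]
  [56, 43, 56, 56, 56, 56, 56]
  [92, 85, 22, 56, 63, 58, 83]
  [67, 92, 63, 62, 67, 67, 67]
Key observation: the optimum is the walk 3->0->5, with weight 35 min 58 = 35.
Optimal value attained by: walk 3->0->5.
Answer: (W^⊗2)[3][5] = 35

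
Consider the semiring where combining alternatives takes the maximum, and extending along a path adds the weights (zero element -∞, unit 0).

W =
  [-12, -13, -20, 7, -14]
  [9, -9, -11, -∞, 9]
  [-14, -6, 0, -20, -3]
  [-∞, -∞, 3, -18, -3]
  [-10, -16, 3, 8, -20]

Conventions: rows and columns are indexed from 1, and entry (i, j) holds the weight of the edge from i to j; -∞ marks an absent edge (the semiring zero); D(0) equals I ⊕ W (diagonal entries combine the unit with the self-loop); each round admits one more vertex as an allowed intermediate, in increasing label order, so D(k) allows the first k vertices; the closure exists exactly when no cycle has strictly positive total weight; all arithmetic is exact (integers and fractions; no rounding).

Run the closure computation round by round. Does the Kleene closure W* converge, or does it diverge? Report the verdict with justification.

D(0):
  [0, -13, -20, 7, -14]
  [9, 0, -11, -∞, 9]
  [-14, -6, 0, -20, -3]
  [-∞, -∞, 3, 0, -3]
  [-10, -16, 3, 8, 0]
D(1):
  [0, -13, -20, 7, -14]
  [9, 0, -11, 16, 9]
  [-14, -6, 0, -7, -3]
  [-∞, -∞, 3, 0, -3]
  [-10, -16, 3, 8, 0]
D(2):
  [0, -13, -20, 7, -4]
  [9, 0, -11, 16, 9]
  [3, -6, 0, 10, 3]
  [-∞, -∞, 3, 0, -3]
  [-7, -16, 3, 8, 0]
Detection: at round 3, diagonal entry (4, 4) turns strictly positive.
Key observation: the cycle 4->3->2->1->4 has total weight 3 + (-6) + 9 + 7, which is strictly positive.
Answer: DIVERGES — positive cycle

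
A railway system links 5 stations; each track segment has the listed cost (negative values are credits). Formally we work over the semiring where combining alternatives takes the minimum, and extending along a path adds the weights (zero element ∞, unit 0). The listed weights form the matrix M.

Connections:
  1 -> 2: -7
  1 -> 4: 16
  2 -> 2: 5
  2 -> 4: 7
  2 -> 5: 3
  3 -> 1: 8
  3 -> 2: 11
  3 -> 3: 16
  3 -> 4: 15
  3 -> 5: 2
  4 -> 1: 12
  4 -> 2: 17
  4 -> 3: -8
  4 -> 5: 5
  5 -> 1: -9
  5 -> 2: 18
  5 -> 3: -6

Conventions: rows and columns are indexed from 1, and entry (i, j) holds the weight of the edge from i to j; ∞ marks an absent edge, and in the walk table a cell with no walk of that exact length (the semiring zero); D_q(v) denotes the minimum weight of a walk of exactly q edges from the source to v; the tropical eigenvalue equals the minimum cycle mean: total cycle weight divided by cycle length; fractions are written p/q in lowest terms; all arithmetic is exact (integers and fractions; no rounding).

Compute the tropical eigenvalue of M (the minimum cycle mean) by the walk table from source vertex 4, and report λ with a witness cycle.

q=0: [∞, ∞, ∞, 0, ∞]
q=1: [12, 17, -8, ∞, 5]
q=2: [-4, 3, -1, 7, -6]
q=3: [-15, -11, -12, 10, 1]
q=4: [-8, -22, -5, -4, -10]
q=5: [-19, -17, -16, -15, -19]
Optimal cycle mean attained by: cycle 1->2->5->1, total (-7) + 3 + (-9), length 3.
Answer: λ = -13/3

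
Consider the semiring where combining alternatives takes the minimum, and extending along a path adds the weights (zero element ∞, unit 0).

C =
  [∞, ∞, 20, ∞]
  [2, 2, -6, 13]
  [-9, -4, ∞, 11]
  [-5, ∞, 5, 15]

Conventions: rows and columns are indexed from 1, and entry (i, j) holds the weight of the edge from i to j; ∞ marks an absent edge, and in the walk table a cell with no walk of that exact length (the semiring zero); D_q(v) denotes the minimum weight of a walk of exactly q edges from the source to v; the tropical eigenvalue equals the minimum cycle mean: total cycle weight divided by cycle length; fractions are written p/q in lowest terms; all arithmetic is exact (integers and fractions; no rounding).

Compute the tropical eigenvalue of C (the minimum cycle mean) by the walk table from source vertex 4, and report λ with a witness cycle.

q=0: [∞, ∞, ∞, 0]
q=1: [-5, ∞, 5, 15]
q=2: [-4, 1, 15, 16]
q=3: [3, 3, -5, 14]
q=4: [-14, -9, -3, 6]
Optimal cycle mean attained by: cycle 2->3->2, total (-6) + (-4), length 2.
Answer: λ = -5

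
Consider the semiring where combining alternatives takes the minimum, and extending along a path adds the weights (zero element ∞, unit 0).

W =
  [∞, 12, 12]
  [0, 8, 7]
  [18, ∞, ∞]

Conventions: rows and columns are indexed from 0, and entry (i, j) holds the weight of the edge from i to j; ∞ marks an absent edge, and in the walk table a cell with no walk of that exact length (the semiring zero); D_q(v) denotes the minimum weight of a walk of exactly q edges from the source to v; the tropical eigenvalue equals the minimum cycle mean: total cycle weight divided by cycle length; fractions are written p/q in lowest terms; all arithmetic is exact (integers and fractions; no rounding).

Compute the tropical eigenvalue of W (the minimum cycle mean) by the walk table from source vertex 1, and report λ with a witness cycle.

q=0: [∞, 0, ∞]
q=1: [0, 8, 7]
q=2: [8, 12, 12]
q=3: [12, 20, 19]
Optimal cycle mean attained by: cycle 0->1->0, total 12 + 0, length 2.
Answer: λ = 6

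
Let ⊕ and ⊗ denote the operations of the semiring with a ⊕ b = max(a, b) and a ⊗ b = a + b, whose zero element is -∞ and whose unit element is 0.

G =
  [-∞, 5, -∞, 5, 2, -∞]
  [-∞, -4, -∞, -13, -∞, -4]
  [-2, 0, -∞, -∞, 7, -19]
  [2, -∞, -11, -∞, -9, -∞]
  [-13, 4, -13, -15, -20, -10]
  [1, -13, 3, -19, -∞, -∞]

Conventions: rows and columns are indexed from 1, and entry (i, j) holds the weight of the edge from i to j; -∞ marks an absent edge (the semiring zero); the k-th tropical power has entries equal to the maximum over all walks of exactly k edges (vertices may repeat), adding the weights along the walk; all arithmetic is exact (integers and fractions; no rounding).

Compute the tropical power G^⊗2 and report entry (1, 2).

G^⊗2:
  [7, 6, -6, -8, -4, 1]
  [-3, -8, -1, -17, -22, -8]
  [-6, 11, -6, 3, 0, -3]
  [-13, 7, -22, 7, 4, -19]
  [-9, 0, -7, -8, -6, 0]
  [1, 6, -30, 6, 10, -16]
Key observation: the optimum is the walk 1->5->2, with weight 2 + 4 = 6.
Optimal value attained by: walk 1->5->2.
Answer: (G^⊗2)[1][2] = 6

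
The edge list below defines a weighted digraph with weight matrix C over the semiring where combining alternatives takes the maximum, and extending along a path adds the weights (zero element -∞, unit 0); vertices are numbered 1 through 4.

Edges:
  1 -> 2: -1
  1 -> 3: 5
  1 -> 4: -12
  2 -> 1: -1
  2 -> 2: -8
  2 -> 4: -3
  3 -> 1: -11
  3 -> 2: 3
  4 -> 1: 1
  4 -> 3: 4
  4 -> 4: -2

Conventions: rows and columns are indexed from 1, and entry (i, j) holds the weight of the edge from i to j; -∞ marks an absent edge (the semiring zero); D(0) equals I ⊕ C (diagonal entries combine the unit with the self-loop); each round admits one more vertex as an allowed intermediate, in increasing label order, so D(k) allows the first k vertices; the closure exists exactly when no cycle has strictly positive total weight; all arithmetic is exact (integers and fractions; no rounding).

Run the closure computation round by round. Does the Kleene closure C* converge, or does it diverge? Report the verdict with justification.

D(0):
  [0, -1, 5, -12]
  [-1, 0, -∞, -3]
  [-11, 3, 0, -∞]
  [1, -∞, 4, 0]
D(1):
  [0, -1, 5, -12]
  [-1, 0, 4, -3]
  [-11, 3, 0, -23]
  [1, 0, 6, 0]
Detection: at round 2, diagonal entry (3, 3) turns strictly positive.
Key observation: the cycle 3->2->1->3 has total weight 3 + (-1) + 5, which is strictly positive.
Answer: DIVERGES — positive cycle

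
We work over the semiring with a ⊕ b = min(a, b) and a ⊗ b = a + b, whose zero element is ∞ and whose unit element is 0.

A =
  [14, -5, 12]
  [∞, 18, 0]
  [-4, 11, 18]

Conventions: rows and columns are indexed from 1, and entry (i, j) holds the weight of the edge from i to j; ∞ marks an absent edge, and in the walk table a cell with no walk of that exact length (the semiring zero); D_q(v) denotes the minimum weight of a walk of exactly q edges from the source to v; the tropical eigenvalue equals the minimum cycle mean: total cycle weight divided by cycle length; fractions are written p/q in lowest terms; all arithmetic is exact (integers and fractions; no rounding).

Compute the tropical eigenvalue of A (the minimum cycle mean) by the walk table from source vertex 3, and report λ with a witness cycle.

q=0: [∞, ∞, 0]
q=1: [-4, 11, 18]
q=2: [10, -9, 8]
q=3: [4, 5, -9]
Optimal cycle mean attained by: cycle 1->2->3->1, total (-5) + 0 + (-4), length 3.
Answer: λ = -3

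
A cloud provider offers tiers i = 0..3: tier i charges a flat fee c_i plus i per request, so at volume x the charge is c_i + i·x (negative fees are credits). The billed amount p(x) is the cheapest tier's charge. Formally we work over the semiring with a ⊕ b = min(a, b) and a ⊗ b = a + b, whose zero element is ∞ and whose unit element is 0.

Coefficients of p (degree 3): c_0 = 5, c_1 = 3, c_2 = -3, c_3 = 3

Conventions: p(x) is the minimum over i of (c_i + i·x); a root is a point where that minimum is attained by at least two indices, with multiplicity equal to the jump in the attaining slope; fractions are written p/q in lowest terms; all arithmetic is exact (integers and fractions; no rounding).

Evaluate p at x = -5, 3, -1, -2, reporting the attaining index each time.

p(-5) = min(5+0·(-5)=5, 3+1·(-5)=-2, -3+2·(-5)=-13, 3+3·(-5)=-12) = -13 (attained by i=2)
p(3) = min(5+0·3=5, 3+1·3=6, -3+2·3=3, 3+3·3=12) = 3 (attained by i=2)
p(-1) = min(5+0·(-1)=5, 3+1·(-1)=2, -3+2·(-1)=-5, 3+3·(-1)=0) = -5 (attained by i=2)
p(-2) = min(5+0·(-2)=5, 3+1·(-2)=1, -3+2·(-2)=-7, 3+3·(-2)=-3) = -7 (attained by i=2)
Answer: p(-5) = -13; p(3) = 3; p(-1) = -5; p(-2) = -7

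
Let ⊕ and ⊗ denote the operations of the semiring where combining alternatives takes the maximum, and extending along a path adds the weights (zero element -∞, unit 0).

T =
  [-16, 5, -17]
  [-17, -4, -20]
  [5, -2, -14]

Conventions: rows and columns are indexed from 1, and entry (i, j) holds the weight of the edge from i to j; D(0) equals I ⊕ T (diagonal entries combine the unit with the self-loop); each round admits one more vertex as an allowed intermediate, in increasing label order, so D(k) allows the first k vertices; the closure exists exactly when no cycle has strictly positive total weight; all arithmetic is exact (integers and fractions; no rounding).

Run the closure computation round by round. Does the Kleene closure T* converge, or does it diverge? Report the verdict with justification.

D(0):
  [0, 5, -17]
  [-17, 0, -20]
  [5, -2, 0]
D(1):
  [0, 5, -17]
  [-17, 0, -20]
  [5, 10, 0]
D(2):
  [0, 5, -15]
  [-17, 0, -20]
  [5, 10, 0]
D(3):
  [0, 5, -15]
  [-15, 0, -20]
  [5, 10, 0]
Key observation: every diagonal entry stays at the unit through all rounds, so no improving cycle exists.
Answer: CONVERGES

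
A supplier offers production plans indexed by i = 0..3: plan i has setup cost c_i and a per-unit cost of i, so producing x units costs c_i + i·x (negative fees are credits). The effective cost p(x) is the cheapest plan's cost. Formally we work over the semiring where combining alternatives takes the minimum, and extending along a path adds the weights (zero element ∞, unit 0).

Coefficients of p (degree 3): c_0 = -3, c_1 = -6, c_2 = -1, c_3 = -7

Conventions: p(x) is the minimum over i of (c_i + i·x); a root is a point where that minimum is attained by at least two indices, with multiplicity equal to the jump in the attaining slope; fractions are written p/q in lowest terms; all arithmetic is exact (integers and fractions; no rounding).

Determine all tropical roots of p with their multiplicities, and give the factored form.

hull edge (i=0, c=-3) to (i=1, c=-6): slope -3, span 1
hull edge (i=1, c=-6) to (i=3, c=-7): slope -1/2, span 2
Factored form: p(x) = -7 ⊗ (x ⊕ 1/2) ⊗ (x ⊕ 1/2) ⊗ (x ⊕ 3)
Answer: roots = 1/2 (mult 2), 3 (mult 1)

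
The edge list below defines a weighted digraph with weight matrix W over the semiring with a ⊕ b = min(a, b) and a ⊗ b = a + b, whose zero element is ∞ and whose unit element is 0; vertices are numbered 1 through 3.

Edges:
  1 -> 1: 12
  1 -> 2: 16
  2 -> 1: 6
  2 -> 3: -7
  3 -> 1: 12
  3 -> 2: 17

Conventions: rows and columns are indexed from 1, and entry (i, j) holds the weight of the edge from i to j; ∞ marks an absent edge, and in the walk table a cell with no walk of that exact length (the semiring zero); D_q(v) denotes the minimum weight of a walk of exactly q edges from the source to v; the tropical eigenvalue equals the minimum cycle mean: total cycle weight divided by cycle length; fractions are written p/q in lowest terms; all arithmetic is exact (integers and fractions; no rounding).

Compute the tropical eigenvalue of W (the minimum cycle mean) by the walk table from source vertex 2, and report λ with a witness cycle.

q=0: [∞, 0, ∞]
q=1: [6, ∞, -7]
q=2: [5, 10, ∞]
q=3: [16, 21, 3]
Optimal cycle mean attained by: cycle 2->3->2, total (-7) + 17, length 2.
Answer: λ = 5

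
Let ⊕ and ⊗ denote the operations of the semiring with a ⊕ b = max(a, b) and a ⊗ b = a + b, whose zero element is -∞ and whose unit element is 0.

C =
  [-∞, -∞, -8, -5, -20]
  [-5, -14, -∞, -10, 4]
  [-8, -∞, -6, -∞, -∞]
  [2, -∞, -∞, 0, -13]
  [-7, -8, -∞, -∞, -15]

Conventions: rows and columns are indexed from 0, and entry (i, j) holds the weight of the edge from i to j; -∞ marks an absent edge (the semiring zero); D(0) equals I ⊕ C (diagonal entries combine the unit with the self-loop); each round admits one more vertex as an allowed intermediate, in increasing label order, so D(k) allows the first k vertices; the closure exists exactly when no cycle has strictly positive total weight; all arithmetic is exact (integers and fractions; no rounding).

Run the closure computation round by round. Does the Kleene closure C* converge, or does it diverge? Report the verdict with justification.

D(0):
  [0, -∞, -8, -5, -20]
  [-5, 0, -∞, -10, 4]
  [-8, -∞, 0, -∞, -∞]
  [2, -∞, -∞, 0, -13]
  [-7, -8, -∞, -∞, 0]
D(1):
  [0, -∞, -8, -5, -20]
  [-5, 0, -13, -10, 4]
  [-8, -∞, 0, -13, -28]
  [2, -∞, -6, 0, -13]
  [-7, -8, -15, -12, 0]
D(2):
  [0, -∞, -8, -5, -20]
  [-5, 0, -13, -10, 4]
  [-8, -∞, 0, -13, -28]
  [2, -∞, -6, 0, -13]
  [-7, -8, -15, -12, 0]
D(3):
  [0, -∞, -8, -5, -20]
  [-5, 0, -13, -10, 4]
  [-8, -∞, 0, -13, -28]
  [2, -∞, -6, 0, -13]
  [-7, -8, -15, -12, 0]
D(4):
  [0, -∞, -8, -5, -18]
  [-5, 0, -13, -10, 4]
  [-8, -∞, 0, -13, -26]
  [2, -∞, -6, 0, -13]
  [-7, -8, -15, -12, 0]
D(5):
  [0, -26, -8, -5, -18]
  [-3, 0, -11, -8, 4]
  [-8, -34, 0, -13, -26]
  [2, -21, -6, 0, -13]
  [-7, -8, -15, -12, 0]
Key observation: every diagonal entry stays at the unit through all rounds, so no improving cycle exists.
Answer: CONVERGES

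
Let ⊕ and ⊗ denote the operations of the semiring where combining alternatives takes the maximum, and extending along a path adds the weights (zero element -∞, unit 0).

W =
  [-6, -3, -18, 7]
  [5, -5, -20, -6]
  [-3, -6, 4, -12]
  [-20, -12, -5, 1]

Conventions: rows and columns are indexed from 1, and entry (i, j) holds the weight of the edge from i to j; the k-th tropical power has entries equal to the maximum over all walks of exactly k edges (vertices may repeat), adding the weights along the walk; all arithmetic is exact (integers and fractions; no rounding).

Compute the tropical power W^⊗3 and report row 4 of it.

W^⊗2:
  [2, -5, 2, 8]
  [0, 2, -11, 12]
  [1, -2, 8, 4]
  [-7, -11, -1, 2]
W^⊗3:
  [0, -1, 6, 9]
  [7, 0, 7, 13]
  [5, 2, 12, 8]
  [-4, -7, 3, 3]
Answer: row 4 of W^⊗3 = [-4, -7, 3, 3]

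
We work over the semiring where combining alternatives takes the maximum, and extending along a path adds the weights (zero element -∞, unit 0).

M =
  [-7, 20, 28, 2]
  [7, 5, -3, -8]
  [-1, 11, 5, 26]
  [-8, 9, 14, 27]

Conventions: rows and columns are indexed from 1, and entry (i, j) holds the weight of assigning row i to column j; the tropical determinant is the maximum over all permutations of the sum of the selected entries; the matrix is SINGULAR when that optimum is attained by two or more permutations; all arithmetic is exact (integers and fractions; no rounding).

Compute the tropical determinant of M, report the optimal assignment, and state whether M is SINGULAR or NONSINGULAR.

σ = (1, 2, 3, 4): (-7) + 5 + 5 + 27 = 30
σ = (1, 2, 4, 3): (-7) + 5 + 26 + 14 = 38
σ = (1, 3, 2, 4): (-7) + (-3) + 11 + 27 = 28
σ = (1, 3, 4, 2): (-7) + (-3) + 26 + 9 = 25
σ = (1, 4, 2, 3): (-7) + (-8) + 11 + 14 = 10
σ = (1, 4, 3, 2): (-7) + (-8) + 5 + 9 = -1
σ = (2, 1, 3, 4): 20 + 7 + 5 + 27 = 59
σ = (2, 1, 4, 3): 20 + 7 + 26 + 14 = 67
σ = (2, 3, 1, 4): 20 + (-3) + (-1) + 27 = 43
σ = (2, 3, 4, 1): 20 + (-3) + 26 + (-8) = 35
σ = (2, 4, 1, 3): 20 + (-8) + (-1) + 14 = 25
σ = (2, 4, 3, 1): 20 + (-8) + 5 + (-8) = 9
σ = (3, 1, 2, 4): 28 + 7 + 11 + 27 = 73
σ = (3, 1, 4, 2): 28 + 7 + 26 + 9 = 70
σ = (3, 2, 1, 4): 28 + 5 + (-1) + 27 = 59
σ = (3, 2, 4, 1): 28 + 5 + 26 + (-8) = 51
σ = (3, 4, 1, 2): 28 + (-8) + (-1) + 9 = 28
σ = (3, 4, 2, 1): 28 + (-8) + 11 + (-8) = 23
σ = (4, 1, 2, 3): 2 + 7 + 11 + 14 = 34
σ = (4, 1, 3, 2): 2 + 7 + 5 + 9 = 23
σ = (4, 2, 1, 3): 2 + 5 + (-1) + 14 = 20
σ = (4, 2, 3, 1): 2 + 5 + 5 + (-8) = 4
σ = (4, 3, 1, 2): 2 + (-3) + (-1) + 9 = 7
σ = (4, 3, 2, 1): 2 + (-3) + 11 + (-8) = 2
Optimal value attained by: σ = (3, 1, 2, 4).
Answer: det⊕(M) = 73; verdict: NONSINGULAR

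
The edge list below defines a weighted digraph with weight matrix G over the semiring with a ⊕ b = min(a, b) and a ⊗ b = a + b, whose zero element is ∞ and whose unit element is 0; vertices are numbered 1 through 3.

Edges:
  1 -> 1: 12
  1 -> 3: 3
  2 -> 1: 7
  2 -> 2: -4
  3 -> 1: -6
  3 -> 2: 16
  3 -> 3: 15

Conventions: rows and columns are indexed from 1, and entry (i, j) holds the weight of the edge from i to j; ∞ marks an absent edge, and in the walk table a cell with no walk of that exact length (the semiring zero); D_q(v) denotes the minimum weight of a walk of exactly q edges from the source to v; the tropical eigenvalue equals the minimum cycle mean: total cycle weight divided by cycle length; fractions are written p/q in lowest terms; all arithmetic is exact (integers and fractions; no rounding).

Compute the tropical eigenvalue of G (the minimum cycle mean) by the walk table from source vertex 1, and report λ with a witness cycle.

q=0: [0, ∞, ∞]
q=1: [12, ∞, 3]
q=2: [-3, 19, 15]
q=3: [9, 15, 0]
Optimal cycle mean attained by: cycle 2->2, total (-4), length 1.
Answer: λ = -4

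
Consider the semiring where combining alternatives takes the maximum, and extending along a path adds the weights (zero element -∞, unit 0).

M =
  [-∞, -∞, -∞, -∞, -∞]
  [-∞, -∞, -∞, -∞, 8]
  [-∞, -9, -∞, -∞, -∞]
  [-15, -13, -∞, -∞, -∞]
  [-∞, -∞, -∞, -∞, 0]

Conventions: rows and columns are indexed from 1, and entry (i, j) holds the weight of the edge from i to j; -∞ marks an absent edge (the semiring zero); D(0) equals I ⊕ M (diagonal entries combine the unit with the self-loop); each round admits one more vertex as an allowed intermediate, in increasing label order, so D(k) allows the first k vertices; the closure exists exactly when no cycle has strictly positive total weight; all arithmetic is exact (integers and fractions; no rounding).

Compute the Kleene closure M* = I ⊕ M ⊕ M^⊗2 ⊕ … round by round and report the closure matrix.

D(0):
  [0, -∞, -∞, -∞, -∞]
  [-∞, 0, -∞, -∞, 8]
  [-∞, -9, 0, -∞, -∞]
  [-15, -13, -∞, 0, -∞]
  [-∞, -∞, -∞, -∞, 0]
D(1):
  [0, -∞, -∞, -∞, -∞]
  [-∞, 0, -∞, -∞, 8]
  [-∞, -9, 0, -∞, -∞]
  [-15, -13, -∞, 0, -∞]
  [-∞, -∞, -∞, -∞, 0]
D(2):
  [0, -∞, -∞, -∞, -∞]
  [-∞, 0, -∞, -∞, 8]
  [-∞, -9, 0, -∞, -1]
  [-15, -13, -∞, 0, -5]
  [-∞, -∞, -∞, -∞, 0]
D(3):
  [0, -∞, -∞, -∞, -∞]
  [-∞, 0, -∞, -∞, 8]
  [-∞, -9, 0, -∞, -1]
  [-15, -13, -∞, 0, -5]
  [-∞, -∞, -∞, -∞, 0]
D(4):
  [0, -∞, -∞, -∞, -∞]
  [-∞, 0, -∞, -∞, 8]
  [-∞, -9, 0, -∞, -1]
  [-15, -13, -∞, 0, -5]
  [-∞, -∞, -∞, -∞, 0]
D(5):
  [0, -∞, -∞, -∞, -∞]
  [-∞, 0, -∞, -∞, 8]
  [-∞, -9, 0, -∞, -1]
  [-15, -13, -∞, 0, -5]
  [-∞, -∞, -∞, -∞, 0]
Answer: M* = [[0, -∞, -∞, -∞, -∞], [-∞, 0, -∞, -∞, 8], [-∞, -9, 0, -∞, -1], [-15, -13, -∞, 0, -5], [-∞, -∞, -∞, -∞, 0]]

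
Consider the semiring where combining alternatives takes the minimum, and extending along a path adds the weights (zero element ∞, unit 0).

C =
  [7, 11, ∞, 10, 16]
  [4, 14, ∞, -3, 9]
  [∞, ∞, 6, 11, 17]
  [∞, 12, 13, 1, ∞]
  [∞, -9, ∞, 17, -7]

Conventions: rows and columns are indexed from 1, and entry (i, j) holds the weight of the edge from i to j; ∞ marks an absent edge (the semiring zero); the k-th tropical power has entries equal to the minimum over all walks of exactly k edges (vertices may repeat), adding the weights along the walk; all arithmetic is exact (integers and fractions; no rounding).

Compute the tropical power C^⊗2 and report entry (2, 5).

C^⊗2:
  [14, 7, 23, 8, 9]
  [11, 0, 10, -2, 2]
  [∞, 8, 12, 12, 10]
  [16, 13, 14, 2, 21]
  [-5, -16, 30, -12, -14]
Key observation: the optimum is the walk 2->5->5, with weight 9 + (-7) = 2.
Optimal value attained by: walk 2->5->5.
Answer: (C^⊗2)[2][5] = 2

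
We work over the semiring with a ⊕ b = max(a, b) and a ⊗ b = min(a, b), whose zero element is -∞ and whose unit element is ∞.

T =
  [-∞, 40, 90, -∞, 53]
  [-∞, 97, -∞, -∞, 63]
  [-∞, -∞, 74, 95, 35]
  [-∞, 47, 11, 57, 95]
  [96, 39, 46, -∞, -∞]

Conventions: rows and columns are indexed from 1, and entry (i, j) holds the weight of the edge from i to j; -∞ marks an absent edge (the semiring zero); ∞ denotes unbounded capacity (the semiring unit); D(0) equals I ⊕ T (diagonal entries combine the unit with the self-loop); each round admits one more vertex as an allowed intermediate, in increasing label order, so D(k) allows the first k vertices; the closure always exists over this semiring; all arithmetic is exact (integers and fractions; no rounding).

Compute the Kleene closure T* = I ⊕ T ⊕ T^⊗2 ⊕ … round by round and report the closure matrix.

D(0):
  [∞, 40, 90, -∞, 53]
  [-∞, ∞, -∞, -∞, 63]
  [-∞, -∞, ∞, 95, 35]
  [-∞, 47, 11, ∞, 95]
  [96, 39, 46, -∞, ∞]
D(1):
  [∞, 40, 90, -∞, 53]
  [-∞, ∞, -∞, -∞, 63]
  [-∞, -∞, ∞, 95, 35]
  [-∞, 47, 11, ∞, 95]
  [96, 40, 90, -∞, ∞]
D(2):
  [∞, 40, 90, -∞, 53]
  [-∞, ∞, -∞, -∞, 63]
  [-∞, -∞, ∞, 95, 35]
  [-∞, 47, 11, ∞, 95]
  [96, 40, 90, -∞, ∞]
D(3):
  [∞, 40, 90, 90, 53]
  [-∞, ∞, -∞, -∞, 63]
  [-∞, -∞, ∞, 95, 35]
  [-∞, 47, 11, ∞, 95]
  [96, 40, 90, 90, ∞]
D(4):
  [∞, 47, 90, 90, 90]
  [-∞, ∞, -∞, -∞, 63]
  [-∞, 47, ∞, 95, 95]
  [-∞, 47, 11, ∞, 95]
  [96, 47, 90, 90, ∞]
D(5):
  [∞, 47, 90, 90, 90]
  [63, ∞, 63, 63, 63]
  [95, 47, ∞, 95, 95]
  [95, 47, 90, ∞, 95]
  [96, 47, 90, 90, ∞]
Answer: T* = [[∞, 47, 90, 90, 90], [63, ∞, 63, 63, 63], [95, 47, ∞, 95, 95], [95, 47, 90, ∞, 95], [96, 47, 90, 90, ∞]]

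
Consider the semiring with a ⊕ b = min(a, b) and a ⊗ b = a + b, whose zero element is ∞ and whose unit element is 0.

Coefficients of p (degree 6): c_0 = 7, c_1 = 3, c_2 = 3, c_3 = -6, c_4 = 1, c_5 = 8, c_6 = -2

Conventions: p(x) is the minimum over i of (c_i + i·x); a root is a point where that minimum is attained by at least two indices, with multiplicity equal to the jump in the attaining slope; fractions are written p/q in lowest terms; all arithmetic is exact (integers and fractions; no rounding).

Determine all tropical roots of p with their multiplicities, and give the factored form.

hull edge (i=0, c=7) to (i=3, c=-6): slope -13/3, span 3
hull edge (i=3, c=-6) to (i=6, c=-2): slope 4/3, span 3
Factored form: p(x) = -2 ⊗ (x ⊕ (-4/3)) ⊗ (x ⊕ (-4/3)) ⊗ (x ⊕ (-4/3)) ⊗ (x ⊕ 13/3) ⊗ (x ⊕ 13/3) ⊗ (x ⊕ 13/3)
Answer: roots = -4/3 (mult 3), 13/3 (mult 3)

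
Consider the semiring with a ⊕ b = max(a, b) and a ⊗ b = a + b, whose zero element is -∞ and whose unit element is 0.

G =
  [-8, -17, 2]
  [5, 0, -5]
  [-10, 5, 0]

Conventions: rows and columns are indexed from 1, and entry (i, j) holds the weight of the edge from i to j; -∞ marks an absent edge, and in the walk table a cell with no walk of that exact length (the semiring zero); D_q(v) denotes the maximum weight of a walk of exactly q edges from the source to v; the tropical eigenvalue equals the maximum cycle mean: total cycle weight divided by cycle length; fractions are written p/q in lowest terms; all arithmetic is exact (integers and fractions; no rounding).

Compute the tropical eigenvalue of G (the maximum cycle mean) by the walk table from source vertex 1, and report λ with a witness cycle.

q=0: [0, -∞, -∞]
q=1: [-8, -17, 2]
q=2: [-8, 7, 2]
q=3: [12, 7, 2]
Optimal cycle mean attained by: cycle 1->3->2->1, total 2 + 5 + 5, length 3.
Answer: λ = 4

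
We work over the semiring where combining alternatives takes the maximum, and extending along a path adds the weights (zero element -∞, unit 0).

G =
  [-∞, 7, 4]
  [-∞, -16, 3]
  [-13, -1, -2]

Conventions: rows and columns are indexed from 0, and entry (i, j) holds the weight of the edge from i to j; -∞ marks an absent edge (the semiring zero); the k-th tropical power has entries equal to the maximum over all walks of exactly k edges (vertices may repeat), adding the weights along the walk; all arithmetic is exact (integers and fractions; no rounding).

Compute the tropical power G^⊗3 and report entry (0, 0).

G^⊗2:
  [-9, 3, 10]
  [-10, 2, 1]
  [-15, -3, 2]
G^⊗3:
  [-3, 9, 8]
  [-12, 0, 5]
  [-11, 1, 0]
Key observation: the optimum is the walk 0->1->2->0, with weight 7 + 3 + (-13) = -3.
Optimal value attained by: walk 0->1->2->0.
Answer: (G^⊗3)[0][0] = -3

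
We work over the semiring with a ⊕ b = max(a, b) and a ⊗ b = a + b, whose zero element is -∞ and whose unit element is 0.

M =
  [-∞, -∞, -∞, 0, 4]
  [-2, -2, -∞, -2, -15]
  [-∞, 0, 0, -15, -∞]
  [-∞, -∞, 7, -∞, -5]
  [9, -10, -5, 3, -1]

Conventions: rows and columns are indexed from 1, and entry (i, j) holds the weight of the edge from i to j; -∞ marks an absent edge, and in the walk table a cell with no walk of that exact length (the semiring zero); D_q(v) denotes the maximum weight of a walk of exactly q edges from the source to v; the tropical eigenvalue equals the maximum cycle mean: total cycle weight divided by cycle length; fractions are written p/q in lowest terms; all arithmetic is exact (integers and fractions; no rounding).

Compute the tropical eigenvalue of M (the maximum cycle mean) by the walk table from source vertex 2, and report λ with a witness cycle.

q=0: [-∞, 0, -∞, -∞, -∞]
q=1: [-2, -2, -∞, -2, -15]
q=2: [-4, -4, 5, -2, 2]
q=3: [11, 5, 5, 5, 1]
q=4: [10, 5, 12, 11, 15]
q=5: [24, 12, 18, 18, 14]
Optimal cycle mean attained by: cycle 1->5->1, total 4 + 9, length 2.
Answer: λ = 13/2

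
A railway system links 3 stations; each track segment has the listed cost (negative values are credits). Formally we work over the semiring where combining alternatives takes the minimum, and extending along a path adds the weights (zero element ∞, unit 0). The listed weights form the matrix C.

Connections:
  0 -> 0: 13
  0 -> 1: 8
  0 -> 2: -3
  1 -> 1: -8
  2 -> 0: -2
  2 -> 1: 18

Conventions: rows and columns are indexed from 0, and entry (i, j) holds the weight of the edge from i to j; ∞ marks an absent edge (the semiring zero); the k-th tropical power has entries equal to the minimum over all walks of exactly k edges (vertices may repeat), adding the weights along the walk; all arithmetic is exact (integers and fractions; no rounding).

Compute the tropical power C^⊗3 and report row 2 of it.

C^⊗2:
  [-5, 0, 10]
  [∞, -16, ∞]
  [11, 6, -5]
C^⊗3:
  [8, -8, -8]
  [∞, -24, ∞]
  [-7, -2, 8]
Answer: row 2 of C^⊗3 = [-7, -2, 8]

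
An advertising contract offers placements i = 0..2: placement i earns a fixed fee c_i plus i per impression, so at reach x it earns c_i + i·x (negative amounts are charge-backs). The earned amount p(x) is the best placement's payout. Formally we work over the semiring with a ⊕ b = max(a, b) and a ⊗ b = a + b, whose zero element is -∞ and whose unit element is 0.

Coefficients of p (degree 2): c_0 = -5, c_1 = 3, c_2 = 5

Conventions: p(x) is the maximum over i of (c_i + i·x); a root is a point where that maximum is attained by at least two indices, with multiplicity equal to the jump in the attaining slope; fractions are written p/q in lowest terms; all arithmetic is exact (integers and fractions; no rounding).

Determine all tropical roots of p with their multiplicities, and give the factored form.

hull edge (i=0, c=-5) to (i=1, c=3): slope 8, span 1
hull edge (i=1, c=3) to (i=2, c=5): slope 2, span 1
Factored form: p(x) = 5 ⊗ (x ⊕ (-8)) ⊗ (x ⊕ (-2))
Answer: roots = -8 (mult 1), -2 (mult 1)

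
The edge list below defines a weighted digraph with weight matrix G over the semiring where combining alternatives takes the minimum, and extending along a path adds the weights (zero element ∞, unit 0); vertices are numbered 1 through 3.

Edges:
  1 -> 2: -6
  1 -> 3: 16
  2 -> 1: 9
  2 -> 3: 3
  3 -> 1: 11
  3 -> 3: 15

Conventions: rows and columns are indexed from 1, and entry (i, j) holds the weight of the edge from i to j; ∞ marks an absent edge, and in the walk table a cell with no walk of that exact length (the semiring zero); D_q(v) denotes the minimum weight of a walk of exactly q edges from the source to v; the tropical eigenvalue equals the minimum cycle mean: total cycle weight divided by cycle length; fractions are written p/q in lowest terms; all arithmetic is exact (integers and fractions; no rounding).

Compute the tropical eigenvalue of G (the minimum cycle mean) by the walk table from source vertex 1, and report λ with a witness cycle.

q=0: [0, ∞, ∞]
q=1: [∞, -6, 16]
q=2: [3, ∞, -3]
q=3: [8, -3, 12]
Optimal cycle mean attained by: cycle 1->2->1, total (-6) + 9, length 2.
Answer: λ = 3/2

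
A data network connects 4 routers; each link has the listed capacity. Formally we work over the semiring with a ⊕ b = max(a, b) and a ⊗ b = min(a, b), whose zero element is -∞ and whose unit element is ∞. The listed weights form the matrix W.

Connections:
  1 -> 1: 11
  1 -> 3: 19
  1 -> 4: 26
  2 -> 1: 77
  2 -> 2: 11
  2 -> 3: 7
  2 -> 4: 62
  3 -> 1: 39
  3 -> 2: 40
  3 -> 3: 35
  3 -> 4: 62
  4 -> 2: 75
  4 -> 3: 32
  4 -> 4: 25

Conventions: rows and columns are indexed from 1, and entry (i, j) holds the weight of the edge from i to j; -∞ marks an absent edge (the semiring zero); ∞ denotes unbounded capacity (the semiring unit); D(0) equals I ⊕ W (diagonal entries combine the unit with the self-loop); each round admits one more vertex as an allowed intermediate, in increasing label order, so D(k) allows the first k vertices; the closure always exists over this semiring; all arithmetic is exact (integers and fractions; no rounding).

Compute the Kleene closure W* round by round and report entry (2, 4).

D(0):
  [∞, -∞, 19, 26]
  [77, ∞, 7, 62]
  [39, 40, ∞, 62]
  [-∞, 75, 32, ∞]
D(1):
  [∞, -∞, 19, 26]
  [77, ∞, 19, 62]
  [39, 40, ∞, 62]
  [-∞, 75, 32, ∞]
D(2):
  [∞, -∞, 19, 26]
  [77, ∞, 19, 62]
  [40, 40, ∞, 62]
  [75, 75, 32, ∞]
D(3):
  [∞, 19, 19, 26]
  [77, ∞, 19, 62]
  [40, 40, ∞, 62]
  [75, 75, 32, ∞]
D(4):
  [∞, 26, 26, 26]
  [77, ∞, 32, 62]
  [62, 62, ∞, 62]
  [75, 75, 32, ∞]
Answer: W*[2][4] = 62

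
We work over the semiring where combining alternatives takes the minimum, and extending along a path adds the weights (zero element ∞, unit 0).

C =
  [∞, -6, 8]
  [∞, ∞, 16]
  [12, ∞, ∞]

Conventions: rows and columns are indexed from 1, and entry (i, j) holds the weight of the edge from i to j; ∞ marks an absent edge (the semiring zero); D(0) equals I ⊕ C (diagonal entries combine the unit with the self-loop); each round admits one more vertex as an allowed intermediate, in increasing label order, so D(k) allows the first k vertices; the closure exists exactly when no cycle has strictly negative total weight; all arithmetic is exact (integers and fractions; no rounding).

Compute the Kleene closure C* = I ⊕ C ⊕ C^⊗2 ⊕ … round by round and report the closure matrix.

D(0):
  [0, -6, 8]
  [∞, 0, 16]
  [12, ∞, 0]
D(1):
  [0, -6, 8]
  [∞, 0, 16]
  [12, 6, 0]
D(2):
  [0, -6, 8]
  [∞, 0, 16]
  [12, 6, 0]
D(3):
  [0, -6, 8]
  [28, 0, 16]
  [12, 6, 0]
Answer: C* = [[0, -6, 8], [28, 0, 16], [12, 6, 0]]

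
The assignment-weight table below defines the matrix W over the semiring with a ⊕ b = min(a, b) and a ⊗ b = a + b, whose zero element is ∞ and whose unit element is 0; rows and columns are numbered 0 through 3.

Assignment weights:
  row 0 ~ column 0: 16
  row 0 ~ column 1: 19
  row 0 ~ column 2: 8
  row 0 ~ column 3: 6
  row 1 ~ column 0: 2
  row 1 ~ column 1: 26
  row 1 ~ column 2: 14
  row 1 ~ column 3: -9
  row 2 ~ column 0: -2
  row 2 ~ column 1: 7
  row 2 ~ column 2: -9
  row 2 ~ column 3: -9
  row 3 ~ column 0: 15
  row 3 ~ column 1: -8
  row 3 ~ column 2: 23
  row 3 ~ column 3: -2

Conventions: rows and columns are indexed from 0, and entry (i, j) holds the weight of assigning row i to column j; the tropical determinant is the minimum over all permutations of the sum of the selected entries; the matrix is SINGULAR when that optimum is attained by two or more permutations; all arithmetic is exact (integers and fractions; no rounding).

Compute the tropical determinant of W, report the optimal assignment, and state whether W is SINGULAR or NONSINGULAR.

σ = (0, 1, 2, 3): 16 + 26 + (-9) + (-2) = 31
σ = (0, 1, 3, 2): 16 + 26 + (-9) + 23 = 56
σ = (0, 2, 1, 3): 16 + 14 + 7 + (-2) = 35
σ = (0, 2, 3, 1): 16 + 14 + (-9) + (-8) = 13
σ = (0, 3, 1, 2): 16 + (-9) + 7 + 23 = 37
σ = (0, 3, 2, 1): 16 + (-9) + (-9) + (-8) = -10
σ = (1, 0, 2, 3): 19 + 2 + (-9) + (-2) = 10
σ = (1, 0, 3, 2): 19 + 2 + (-9) + 23 = 35
σ = (1, 2, 0, 3): 19 + 14 + (-2) + (-2) = 29
σ = (1, 2, 3, 0): 19 + 14 + (-9) + 15 = 39
σ = (1, 3, 0, 2): 19 + (-9) + (-2) + 23 = 31
σ = (1, 3, 2, 0): 19 + (-9) + (-9) + 15 = 16
σ = (2, 0, 1, 3): 8 + 2 + 7 + (-2) = 15
σ = (2, 0, 3, 1): 8 + 2 + (-9) + (-8) = -7
σ = (2, 1, 0, 3): 8 + 26 + (-2) + (-2) = 30
σ = (2, 1, 3, 0): 8 + 26 + (-9) + 15 = 40
σ = (2, 3, 0, 1): 8 + (-9) + (-2) + (-8) = -11
σ = (2, 3, 1, 0): 8 + (-9) + 7 + 15 = 21
σ = (3, 0, 1, 2): 6 + 2 + 7 + 23 = 38
σ = (3, 0, 2, 1): 6 + 2 + (-9) + (-8) = -9
σ = (3, 1, 0, 2): 6 + 26 + (-2) + 23 = 53
σ = (3, 1, 2, 0): 6 + 26 + (-9) + 15 = 38
σ = (3, 2, 0, 1): 6 + 14 + (-2) + (-8) = 10
σ = (3, 2, 1, 0): 6 + 14 + 7 + 15 = 42
Optimal value attained by: σ = (2, 3, 0, 1).
Answer: det⊕(W) = -11; verdict: NONSINGULAR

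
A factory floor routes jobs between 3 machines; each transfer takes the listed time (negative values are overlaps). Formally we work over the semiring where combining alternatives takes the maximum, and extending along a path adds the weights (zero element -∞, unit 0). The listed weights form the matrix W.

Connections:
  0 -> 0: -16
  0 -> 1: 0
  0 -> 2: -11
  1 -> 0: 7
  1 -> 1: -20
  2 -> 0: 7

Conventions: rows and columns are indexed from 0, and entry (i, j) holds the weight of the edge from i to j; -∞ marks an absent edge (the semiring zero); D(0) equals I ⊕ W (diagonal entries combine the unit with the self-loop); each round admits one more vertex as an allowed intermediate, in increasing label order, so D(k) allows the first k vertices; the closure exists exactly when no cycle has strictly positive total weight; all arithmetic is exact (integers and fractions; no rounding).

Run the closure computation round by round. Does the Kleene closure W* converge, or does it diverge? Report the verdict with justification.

D(0):
  [0, 0, -11]
  [7, 0, -∞]
  [7, -∞, 0]
Detection: at round 1, diagonal entry (1, 1) turns strictly positive.
Key observation: the cycle 1->0->1 has total weight 7 + 0, which is strictly positive.
Answer: DIVERGES — positive cycle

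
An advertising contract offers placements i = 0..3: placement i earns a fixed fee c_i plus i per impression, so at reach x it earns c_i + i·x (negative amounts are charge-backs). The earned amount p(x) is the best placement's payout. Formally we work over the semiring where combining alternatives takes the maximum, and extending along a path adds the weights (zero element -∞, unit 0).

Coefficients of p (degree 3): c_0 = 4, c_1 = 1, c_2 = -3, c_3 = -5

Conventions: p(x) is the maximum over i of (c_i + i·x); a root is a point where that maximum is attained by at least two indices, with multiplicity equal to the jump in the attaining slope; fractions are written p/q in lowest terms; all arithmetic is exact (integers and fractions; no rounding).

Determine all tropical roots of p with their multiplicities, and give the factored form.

hull edge (i=0, c=4) to (i=3, c=-5): slope -3, span 3
Factored form: p(x) = -5 ⊗ (x ⊕ 3) ⊗ (x ⊕ 3) ⊗ (x ⊕ 3)
Answer: roots = 3 (mult 3)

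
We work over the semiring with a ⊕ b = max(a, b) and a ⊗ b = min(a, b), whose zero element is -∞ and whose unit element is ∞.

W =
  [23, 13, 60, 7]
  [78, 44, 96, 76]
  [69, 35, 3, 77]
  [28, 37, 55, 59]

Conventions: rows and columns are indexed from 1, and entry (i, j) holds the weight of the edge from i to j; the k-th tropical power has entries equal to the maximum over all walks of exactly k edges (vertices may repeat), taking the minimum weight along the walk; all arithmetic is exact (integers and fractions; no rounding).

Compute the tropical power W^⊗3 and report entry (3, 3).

W^⊗2:
  [60, 35, 23, 60]
  [69, 44, 60, 77]
  [35, 37, 60, 59]
  [55, 37, 55, 59]
W^⊗3:
  [35, 37, 60, 59]
  [60, 44, 60, 60]
  [60, 37, 55, 60]
  [55, 37, 55, 59]
Key observation: the optimum is the walk 3->4->4->3, with weight 77 min 59 min 55 = 55.
Optimal value attained by: walk 3->4->4->3.
Answer: (W^⊗3)[3][3] = 55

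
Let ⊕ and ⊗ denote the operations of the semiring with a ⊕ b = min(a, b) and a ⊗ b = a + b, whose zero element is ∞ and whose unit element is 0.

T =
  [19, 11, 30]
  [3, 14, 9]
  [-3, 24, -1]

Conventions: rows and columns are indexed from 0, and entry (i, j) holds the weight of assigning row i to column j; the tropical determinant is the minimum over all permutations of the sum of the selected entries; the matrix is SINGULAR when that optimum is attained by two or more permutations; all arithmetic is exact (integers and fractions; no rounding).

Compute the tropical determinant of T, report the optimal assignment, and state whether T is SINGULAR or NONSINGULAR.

σ = (0, 1, 2): 19 + 14 + (-1) = 32
σ = (0, 2, 1): 19 + 9 + 24 = 52
σ = (1, 0, 2): 11 + 3 + (-1) = 13
σ = (1, 2, 0): 11 + 9 + (-3) = 17
σ = (2, 0, 1): 30 + 3 + 24 = 57
σ = (2, 1, 0): 30 + 14 + (-3) = 41
Optimal value attained by: σ = (1, 0, 2).
Answer: det⊕(T) = 13; verdict: NONSINGULAR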